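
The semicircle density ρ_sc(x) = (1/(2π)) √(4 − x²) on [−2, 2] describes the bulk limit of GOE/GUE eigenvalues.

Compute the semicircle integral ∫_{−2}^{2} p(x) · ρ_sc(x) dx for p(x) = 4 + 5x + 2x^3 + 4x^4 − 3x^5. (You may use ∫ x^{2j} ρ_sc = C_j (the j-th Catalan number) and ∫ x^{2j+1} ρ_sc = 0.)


Write p(x) = Σ a_i x^i, split into monomials and integrate each against ρ_sc separately.
Using ∫ x^{2j} ρ_sc = C_j = (1/(j+1)) C(2j, j) (Catalan numbers) and ∫ x^{2j+1} ρ_sc = 0 (odd monomials vanish by symmetry):
  i = 0 (even): a_0 · C_{0} = 4 · 1 = 4
  i = 1 (odd): ∫ x^1 ρ_sc = 0 (vanishes)
  i = 3 (odd): ∫ x^3 ρ_sc = 0 (vanishes)
  i = 4 (even): a_4 · C_{2} = 4 · 2 = 8
  i = 5 (odd): ∫ x^5 ρ_sc = 0 (vanishes)

Summing the contributions: ∫_{−2}^{2} p(x) ρ_sc(x) dx = 4 + 8 = 12.


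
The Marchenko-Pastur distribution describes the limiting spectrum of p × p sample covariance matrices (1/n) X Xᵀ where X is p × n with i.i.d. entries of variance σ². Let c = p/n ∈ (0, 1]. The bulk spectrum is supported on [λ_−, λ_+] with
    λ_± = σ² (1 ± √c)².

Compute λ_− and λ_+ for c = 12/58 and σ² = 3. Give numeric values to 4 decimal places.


c = 12/58 = 0.206897; √c = 0.454859.
λ_− = σ² (1 − √c)² = 3 · (1 − 0.454859)² = 3 · (0.545141)² = 0.891537.
λ_+ = σ² (1 + √c)² = 3 · (1 + 0.454859)² = 3 · (1.454859)² = 6.349843.

Rounded to 4 decimal places: λ_− ≈ 0.8915, λ_+ ≈ 6.3498.


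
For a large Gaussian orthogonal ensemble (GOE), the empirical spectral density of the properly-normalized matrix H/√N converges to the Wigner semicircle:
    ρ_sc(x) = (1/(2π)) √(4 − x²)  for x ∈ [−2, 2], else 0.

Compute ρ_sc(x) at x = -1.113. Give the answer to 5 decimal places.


ρ_sc(x) = (1/(2π)) √(4 − x²). With x = -1.113:
  4 − x² = 4 − (-1.113)² = 4 − 1.238769 = 2.761231.
  √(4 − x²) = 1.661695.
  1/(2π) = 0.159155.
  ρ_sc(-1.113) = 0.159155 · 1.661695 = 0.264467.

Rounded to 5 decimal places: ρ_sc(-1.113) ≈ 0.26447.


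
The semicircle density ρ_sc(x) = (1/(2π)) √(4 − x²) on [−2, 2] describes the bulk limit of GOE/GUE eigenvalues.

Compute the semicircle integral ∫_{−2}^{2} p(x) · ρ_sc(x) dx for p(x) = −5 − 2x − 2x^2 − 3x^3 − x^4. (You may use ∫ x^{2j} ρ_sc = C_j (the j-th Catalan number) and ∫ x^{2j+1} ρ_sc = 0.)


Write p(x) = Σ a_i x^i, split into monomials and integrate each against ρ_sc separately.
Using ∫ x^{2j} ρ_sc = C_j = (1/(j+1)) C(2j, j) (Catalan numbers) and ∫ x^{2j+1} ρ_sc = 0 (odd monomials vanish by symmetry):
  i = 0 (even): a_0 · C_{0} = -5 · 1 = -5
  i = 1 (odd): ∫ x^1 ρ_sc = 0 (vanishes)
  i = 2 (even): a_2 · C_{1} = -2 · 1 = -2
  i = 3 (odd): ∫ x^3 ρ_sc = 0 (vanishes)
  i = 4 (even): a_4 · C_{2} = -1 · 2 = -2

Summing the contributions: ∫_{−2}^{2} p(x) ρ_sc(x) dx = (-5) + (-2) + (-2) = -9.


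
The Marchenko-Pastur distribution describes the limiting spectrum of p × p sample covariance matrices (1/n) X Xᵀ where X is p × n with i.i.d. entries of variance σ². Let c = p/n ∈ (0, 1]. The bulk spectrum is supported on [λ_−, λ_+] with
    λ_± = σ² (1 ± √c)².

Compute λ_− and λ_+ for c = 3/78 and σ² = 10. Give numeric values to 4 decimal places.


c = 3/78 = 0.038462; √c = 0.196116.
λ_− = σ² (1 − √c)² = 10 · (1 − 0.196116)² = 10 · (0.803884)² = 6.462293.
λ_+ = σ² (1 + √c)² = 10 · (1 + 0.196116)² = 10 · (1.196116)² = 14.306938.

Rounded to 4 decimal places: λ_− ≈ 6.4623, λ_+ ≈ 14.3069.


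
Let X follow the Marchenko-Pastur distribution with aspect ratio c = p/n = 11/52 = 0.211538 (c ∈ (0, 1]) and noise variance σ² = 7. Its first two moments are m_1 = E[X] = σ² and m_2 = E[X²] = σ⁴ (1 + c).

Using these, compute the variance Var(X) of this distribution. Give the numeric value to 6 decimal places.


m_1 = E[X] = σ² = 7, so m_1² = 49.
m_2 = E[X²] = σ⁴ (1 + c) = 49 · (1 + 0.211538) = 49 · 1.211538 = 59.365385.
(Note m_2 − m_1² simplifies to c · σ⁴ = 0.211538 · 49.)

Var(X) = m_2 − m_1² = 59.365385 − 49 = 10.365385.


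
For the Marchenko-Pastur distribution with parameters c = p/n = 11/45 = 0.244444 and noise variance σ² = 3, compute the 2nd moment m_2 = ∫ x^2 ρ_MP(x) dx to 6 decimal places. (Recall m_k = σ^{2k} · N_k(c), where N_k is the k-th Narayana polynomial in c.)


E[X²] = σ⁴ (1 + c) (second MP moment). With σ² = 3 (so σ⁴ = 9) and c = 11/45 = 0.244444: E[X²] = 9 · (1 + 0.244444) = 9 · 1.244444.

So E[X^2] = 11.200000.


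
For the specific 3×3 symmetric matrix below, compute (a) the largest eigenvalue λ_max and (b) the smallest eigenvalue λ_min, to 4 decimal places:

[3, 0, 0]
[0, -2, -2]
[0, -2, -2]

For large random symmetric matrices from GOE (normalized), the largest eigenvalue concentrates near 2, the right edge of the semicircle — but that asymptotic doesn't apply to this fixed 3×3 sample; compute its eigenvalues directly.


Since M is real symmetric, all three eigenvalues are real; they are the roots of det(λI − M) = λ³ − (tr M) λ² + s λ − det M, where s is the sum of the principal 2×2 minors.
tr M = 3 + (-2) + (-2) = -1.
s = (3·(-2) − 0²) + (3·(-2) − 0²) + ((-2)·(-2) − (-2)²) = -6 + (-6) + 0 = -12.
det M (expand along row 1) = 3·0 − 0·0 + 0·0 = 0.
Characteristic polynomial: λ³ + λ² − 12λ = 0.
Substitute λ = y + (tr M)/3 = y − 0.333333 to remove the quadratic term: y³ + p·y + q = 0 with p = s − (tr M)²/3 = -12.333333 and q = −2(tr M)³/27 + (tr M)·s/3 − det M = 4.074074.
Three real roots ⇒ use the trigonometric (Viète) form: r = 2√(−p/3) = 4.055175, φ = arccos(3q/(p·r)) = arccos(-0.244377) = 1.817673 rad.
y_k = r·cos(φ/3 − 2πk/3) for k = 0, 1, 2 gives y = 3.333333, 0.333333, -3.666667.
λ_k = y_k − 0.333333 gives λ = 3.0000, 0.0000, -4.0000 (check: the sum is -1.0000 = tr M).

Hence λ_max = 3.0000 and λ_min = -4.0000.


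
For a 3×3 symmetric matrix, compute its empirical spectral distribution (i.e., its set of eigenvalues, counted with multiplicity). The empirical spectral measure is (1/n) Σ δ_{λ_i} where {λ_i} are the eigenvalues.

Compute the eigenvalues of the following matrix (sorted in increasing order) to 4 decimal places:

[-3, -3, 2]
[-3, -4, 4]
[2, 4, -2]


Since M is real symmetric, all three eigenvalues are real; they are the roots of det(λI − M) = λ³ − (tr M) λ² + s λ − det M, where s is the sum of the principal 2×2 minors.
tr M = -3 + (-4) + (-2) = -9.
s = ((-3)·(-4) − (-3)²) + ((-3)·(-2) − 2²) + ((-4)·(-2) − 4²) = 3 + 2 + (-8) = -3.
det M (expand along row 1) = (-3)·(-8) − (-3)·(-2) + 2·(-4) = 10.
Characteristic polynomial: λ³ + 9λ² − 3λ − 10 = 0.
Substitute λ = y + (tr M)/3 = y − 3.000000 to remove the quadratic term: y³ + p·y + q = 0 with p = s − (tr M)²/3 = -30.000000 and q = −2(tr M)³/27 + (tr M)·s/3 − det M = 53.000000.
Three real roots ⇒ use the trigonometric (Viète) form: r = 2√(−p/3) = 6.324555, φ = arccos(3q/(p·r)) = arccos(-0.838004) = 2.564411 rad.
y_k = r·cos(φ/3 − 2πk/3) for k = 0, 1, 2 gives y = 4.151228, 2.056635, -6.207863.
λ_k = y_k − 3.000000 gives λ = 1.1512, -0.9434, -9.2079 (check: the sum is -9.0000 = tr M).

Eigenvalues sorted in increasing order: [-9.2079, -0.9434, 1.1512].


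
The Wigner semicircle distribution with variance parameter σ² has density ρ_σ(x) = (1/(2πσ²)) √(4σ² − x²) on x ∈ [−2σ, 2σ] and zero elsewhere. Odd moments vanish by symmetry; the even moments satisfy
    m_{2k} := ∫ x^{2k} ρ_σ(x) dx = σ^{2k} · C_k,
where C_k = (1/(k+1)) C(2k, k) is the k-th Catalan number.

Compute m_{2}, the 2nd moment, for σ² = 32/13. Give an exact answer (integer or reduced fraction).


By the scaled semicircle moment identity, m_{2k} = σ^{2k} · C_k with k = 1.
C_1 = (1/(k+1)) · C(2k, k) = (1/2) · C(2, 1) = (1/2) · 2 = 1.
σ^{2k} = (σ²)^k = (32/13)^1 = 32/13.

Therefore m_{2} = σ^{2} · C_1 = (32/13) · 1 = 32/13.


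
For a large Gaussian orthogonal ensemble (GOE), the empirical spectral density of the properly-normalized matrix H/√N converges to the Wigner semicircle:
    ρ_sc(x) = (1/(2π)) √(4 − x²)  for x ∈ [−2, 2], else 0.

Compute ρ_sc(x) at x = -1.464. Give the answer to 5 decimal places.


ρ_sc(x) = (1/(2π)) √(4 − x²). With x = -1.464:
  4 − x² = 4 − (-1.464)² = 4 − 2.143296 = 1.856704.
  √(4 − x²) = 1.362609.
  1/(2π) = 0.159155.
  ρ_sc(-1.464) = 0.159155 · 1.362609 = 0.216866.

Rounded to 5 decimal places: ρ_sc(-1.464) ≈ 0.21687.


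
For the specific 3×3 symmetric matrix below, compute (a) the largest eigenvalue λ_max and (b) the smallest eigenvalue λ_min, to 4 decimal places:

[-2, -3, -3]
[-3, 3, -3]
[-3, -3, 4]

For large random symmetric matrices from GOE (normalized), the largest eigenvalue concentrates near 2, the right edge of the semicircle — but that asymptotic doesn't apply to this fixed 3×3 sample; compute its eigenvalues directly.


Since M is real symmetric, all three eigenvalues are real; they are the roots of det(λI − M) = λ³ − (tr M) λ² + s λ − det M, where s is the sum of the principal 2×2 minors.
tr M = -2 + 3 + 4 = 5.
s = ((-2)·3 − (-3)²) + ((-2)·4 − (-3)²) + (3·4 − (-3)²) = -15 + (-17) + 3 = -29.
det M (expand along row 1) = (-2)·3 − (-3)·(-21) + (-3)·18 = -123.
Characteristic polynomial: λ³ − 5λ² − 29λ + 123 = 0.
Substitute λ = y + (tr M)/3 = y + 1.666667 to remove the quadratic term: y³ + p·y + q = 0 with p = s − (tr M)²/3 = -37.333333 and q = −2(tr M)³/27 + (tr M)·s/3 − det M = 65.407407.
Three real roots ⇒ use the trigonometric (Viète) form: r = 2√(−p/3) = 7.055337, φ = arccos(3q/(p·r)) = arccos(-0.744961) = 2.411273 rad.
y_k = r·cos(φ/3 − 2πk/3) for k = 0, 1, 2 gives y = 4.896448, 1.950860, -6.847307.
λ_k = y_k + 1.666667 gives λ = 6.5631, 3.6175, -5.1806 (check: the sum is 5.0000 = tr M).

Hence λ_max = 6.5631 and λ_min = -5.1806.


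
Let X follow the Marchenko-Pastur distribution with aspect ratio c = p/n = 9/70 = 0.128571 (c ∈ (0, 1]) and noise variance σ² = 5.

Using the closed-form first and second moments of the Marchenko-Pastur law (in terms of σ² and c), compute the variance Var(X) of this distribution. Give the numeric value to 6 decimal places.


Recall the MP moments m_1 = E[X] = σ² and m_2 = E[X²] = σ⁴ (1 + c).
m_1 = E[X] = σ² = 5, so m_1² = 25.
m_2 = E[X²] = σ⁴ (1 + c) = 25 · (1 + 0.128571) = 25 · 1.128571 = 28.214286.
(Note m_2 − m_1² simplifies to c · σ⁴ = 0.128571 · 25.)

Var(X) = m_2 − m_1² = 28.214286 − 25 = 3.214286.


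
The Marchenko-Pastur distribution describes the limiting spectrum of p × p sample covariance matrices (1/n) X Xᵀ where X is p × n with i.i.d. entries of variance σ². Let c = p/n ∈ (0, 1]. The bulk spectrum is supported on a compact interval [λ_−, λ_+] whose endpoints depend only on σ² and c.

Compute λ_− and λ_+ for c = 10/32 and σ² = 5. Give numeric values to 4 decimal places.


c = 10/32 = 0.312500; √c = 0.559017.
λ_− = σ² (1 − √c)² = 5 · (1 − 0.559017)² = 5 · (0.440983)² = 0.972330.
λ_+ = σ² (1 + √c)² = 5 · (1 + 0.559017)² = 5 · (1.559017)² = 12.152670.

Rounded to 4 decimal places: λ_− ≈ 0.9723, λ_+ ≈ 12.1527.


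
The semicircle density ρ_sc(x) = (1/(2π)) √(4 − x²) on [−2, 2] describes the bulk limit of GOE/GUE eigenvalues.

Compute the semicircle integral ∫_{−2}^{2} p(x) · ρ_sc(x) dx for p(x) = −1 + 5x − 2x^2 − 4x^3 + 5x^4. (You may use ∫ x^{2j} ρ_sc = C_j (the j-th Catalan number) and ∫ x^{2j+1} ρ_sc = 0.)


Write p(x) = Σ a_i x^i, split into monomials and integrate each against ρ_sc separately.
Using ∫ x^{2j} ρ_sc = C_j = (1/(j+1)) C(2j, j) (Catalan numbers) and ∫ x^{2j+1} ρ_sc = 0 (odd monomials vanish by symmetry):
  i = 0 (even): a_0 · C_{0} = -1 · 1 = -1
  i = 1 (odd): ∫ x^1 ρ_sc = 0 (vanishes)
  i = 2 (even): a_2 · C_{1} = -2 · 1 = -2
  i = 3 (odd): ∫ x^3 ρ_sc = 0 (vanishes)
  i = 4 (even): a_4 · C_{2} = 5 · 2 = 10

Summing the contributions: ∫_{−2}^{2} p(x) ρ_sc(x) dx = (-1) + (-2) + 10 = 7.


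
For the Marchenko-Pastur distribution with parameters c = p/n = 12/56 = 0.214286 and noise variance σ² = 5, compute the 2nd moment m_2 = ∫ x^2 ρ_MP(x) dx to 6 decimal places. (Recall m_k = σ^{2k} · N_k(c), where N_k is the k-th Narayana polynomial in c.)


E[X²] = σ⁴ (1 + c) (second MP moment). With σ² = 5 (so σ⁴ = 25) and c = 12/56 = 0.214286: E[X²] = 25 · (1 + 0.214286) = 25 · 1.214286.

So E[X^2] = 30.357143.


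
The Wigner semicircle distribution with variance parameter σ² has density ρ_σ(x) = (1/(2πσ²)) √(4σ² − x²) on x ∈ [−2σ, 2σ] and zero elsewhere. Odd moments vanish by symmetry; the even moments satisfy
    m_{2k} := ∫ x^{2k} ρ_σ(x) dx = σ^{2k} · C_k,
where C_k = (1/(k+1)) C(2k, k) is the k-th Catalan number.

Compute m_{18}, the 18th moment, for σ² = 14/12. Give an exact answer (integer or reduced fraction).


By the scaled semicircle moment identity, m_{2k} = σ^{2k} · C_k with k = 9.
C_9 = (1/(k+1)) · C(2k, k) = (1/10) · C(18, 9) = (1/10) · 48620 = 4862.
σ^{2k} = (σ²)^k = (14/12)^9 = 40353607/10077696.

Therefore m_{18} = σ^{18} · C_9 = (40353607/10077696) · 4862 = 98099618617/5038848.


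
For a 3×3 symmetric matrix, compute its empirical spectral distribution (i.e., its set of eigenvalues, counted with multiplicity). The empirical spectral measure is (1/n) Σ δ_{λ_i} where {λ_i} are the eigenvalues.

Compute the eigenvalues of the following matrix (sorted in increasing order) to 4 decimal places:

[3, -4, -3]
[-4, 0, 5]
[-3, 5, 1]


Since M is real symmetric, all three eigenvalues are real; they are the roots of det(λI − M) = λ³ − (tr M) λ² + s λ − det M, where s is the sum of the principal 2×2 minors.
tr M = 3 + 0 + 1 = 4.
s = (3·0 − (-4)²) + (3·1 − (-3)²) + (0·1 − 5²) = -16 + (-6) + (-25) = -47.
det M (expand along row 1) = 3·(-25) − (-4)·11 + (-3)·(-20) = 29.
Characteristic polynomial: λ³ − 4λ² − 47λ − 29 = 0.
Substitute λ = y + (tr M)/3 = y + 1.333333 to remove the quadratic term: y³ + p·y + q = 0 with p = s − (tr M)²/3 = -52.333333 and q = −2(tr M)³/27 + (tr M)·s/3 − det M = -96.407407.
Three real roots ⇒ use the trigonometric (Viète) form: r = 2√(−p/3) = 8.353309, φ = arccos(3q/(p·r)) = arccos(0.661599) = 0.847847 rad.
y_k = r·cos(φ/3 − 2πk/3) for k = 0, 1, 2 gives y = 8.021927, -1.993578, -6.028349.
λ_k = y_k + 1.333333 gives λ = 9.3553, -0.6602, -4.6950 (check: the sum is 4.0000 = tr M).

Eigenvalues sorted in increasing order: [-4.6950, -0.6602, 9.3553].


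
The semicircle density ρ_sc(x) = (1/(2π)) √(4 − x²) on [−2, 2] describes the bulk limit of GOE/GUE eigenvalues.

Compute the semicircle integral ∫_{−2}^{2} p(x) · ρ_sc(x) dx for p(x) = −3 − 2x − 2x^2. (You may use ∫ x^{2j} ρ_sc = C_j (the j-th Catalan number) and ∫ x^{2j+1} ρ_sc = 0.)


Write p(x) = Σ a_i x^i, split into monomials and integrate each against ρ_sc separately.
Using ∫ x^{2j} ρ_sc = C_j = (1/(j+1)) C(2j, j) (Catalan numbers) and ∫ x^{2j+1} ρ_sc = 0 (odd monomials vanish by symmetry):
  i = 0 (even): a_0 · C_{0} = -3 · 1 = -3
  i = 1 (odd): ∫ x^1 ρ_sc = 0 (vanishes)
  i = 2 (even): a_2 · C_{1} = -2 · 1 = -2

Summing the contributions: ∫_{−2}^{2} p(x) ρ_sc(x) dx = (-3) + (-2) = -5.


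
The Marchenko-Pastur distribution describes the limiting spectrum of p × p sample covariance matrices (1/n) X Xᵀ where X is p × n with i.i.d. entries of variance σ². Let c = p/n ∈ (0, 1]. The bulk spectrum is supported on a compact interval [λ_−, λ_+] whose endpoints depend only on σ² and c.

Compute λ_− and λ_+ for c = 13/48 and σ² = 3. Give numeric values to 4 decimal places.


c = 13/48 = 0.270833; √c = 0.520416.
λ_− = σ² (1 − √c)² = 3 · (1 − 0.520416)² = 3 · (0.479584)² = 0.690001.
λ_+ = σ² (1 + √c)² = 3 · (1 + 0.520416)² = 3 · (1.520416)² = 6.934999.

Rounded to 4 decimal places: λ_− ≈ 0.6900, λ_+ ≈ 6.9350.


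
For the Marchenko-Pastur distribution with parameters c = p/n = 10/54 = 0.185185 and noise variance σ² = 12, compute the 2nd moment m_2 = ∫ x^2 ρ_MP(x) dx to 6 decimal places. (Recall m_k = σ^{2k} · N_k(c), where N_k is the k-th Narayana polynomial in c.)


E[X²] = σ⁴ (1 + c) (second MP moment). With σ² = 12 (so σ⁴ = 144) and c = 10/54 = 0.185185: E[X²] = 144 · (1 + 0.185185) = 144 · 1.185185.

So E[X^2] = 170.666667.


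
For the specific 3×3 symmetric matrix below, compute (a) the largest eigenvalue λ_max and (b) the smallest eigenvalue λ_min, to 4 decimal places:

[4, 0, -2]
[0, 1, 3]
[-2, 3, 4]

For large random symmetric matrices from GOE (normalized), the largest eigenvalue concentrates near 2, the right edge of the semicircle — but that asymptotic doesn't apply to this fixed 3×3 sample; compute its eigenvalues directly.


Since M is real symmetric, all three eigenvalues are real; they are the roots of det(λI − M) = λ³ − (tr M) λ² + s λ − det M, where s is the sum of the principal 2×2 minors.
tr M = 4 + 1 + 4 = 9.
s = (4·1 − 0²) + (4·4 − (-2)²) + (1·4 − 3²) = 4 + 12 + (-5) = 11.
det M (expand along row 1) = 4·(-5) − 0·6 + (-2)·2 = -24.
Characteristic polynomial: λ³ − 9λ² + 11λ + 24 = 0.
Substitute λ = y + (tr M)/3 = y + 3.000000 to remove the quadratic term: y³ + p·y + q = 0 with p = s − (tr M)²/3 = -16.000000 and q = −2(tr M)³/27 + (tr M)·s/3 − det M = 3.000000.
Three real roots ⇒ use the trigonometric (Viète) form: r = 2√(−p/3) = 4.618802, φ = arccos(3q/(p·r)) = arccos(-0.121785) = 1.692884 rad.
y_k = r·cos(φ/3 − 2πk/3) for k = 0, 1, 2 gives y = 3.902731, 0.187915, -4.090645.
λ_k = y_k + 3.000000 gives λ = 6.9027, 3.1879, -1.0906 (check: the sum is 9.0000 = tr M).

Hence λ_max = 6.9027 and λ_min = -1.0906.


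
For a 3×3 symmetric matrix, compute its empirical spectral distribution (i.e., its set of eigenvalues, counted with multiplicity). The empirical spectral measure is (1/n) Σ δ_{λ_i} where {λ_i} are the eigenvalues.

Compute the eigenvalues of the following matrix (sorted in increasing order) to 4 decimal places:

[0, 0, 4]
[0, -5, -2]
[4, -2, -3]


Since M is real symmetric, all three eigenvalues are real; they are the roots of det(λI − M) = λ³ − (tr M) λ² + s λ − det M, where s is the sum of the principal 2×2 minors.
tr M = 0 + (-5) + (-3) = -8.
s = (0·(-5) − 0²) + (0·(-3) − 4²) + ((-5)·(-3) − (-2)²) = 0 + (-16) + 11 = -5.
det M (expand along row 1) = 0·11 − 0·8 + 4·20 = 80.
Characteristic polynomial: λ³ + 8λ² − 5λ − 80 = 0.
Substitute λ = y + (tr M)/3 = y − 2.666667 to remove the quadratic term: y³ + p·y + q = 0 with p = s − (tr M)²/3 = -26.333333 and q = −2(tr M)³/27 + (tr M)·s/3 − det M = -28.740741.
Three real roots ⇒ use the trigonometric (Viète) form: r = 2√(−p/3) = 5.925463, φ = arccos(3q/(p·r)) = arccos(0.552575) = 0.985346 rad.
y_k = r·cos(φ/3 − 2πk/3) for k = 0, 1, 2 gives y = 5.608711, -1.149029, -4.459682.
λ_k = y_k − 2.666667 gives λ = 2.9420, -3.8157, -7.1263 (check: the sum is -8.0000 = tr M).

Eigenvalues sorted in increasing order: [-7.1263, -3.8157, 2.9420].


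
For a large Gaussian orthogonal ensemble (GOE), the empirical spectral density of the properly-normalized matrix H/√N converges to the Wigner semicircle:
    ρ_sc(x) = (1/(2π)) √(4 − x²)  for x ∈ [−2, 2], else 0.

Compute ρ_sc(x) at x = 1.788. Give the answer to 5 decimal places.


ρ_sc(x) = (1/(2π)) √(4 − x²). With x = 1.788:
  4 − x² = 4 − (1.788)² = 4 − 3.196944 = 0.803056.
  √(4 − x²) = 0.896134.
  1/(2π) = 0.159155.
  ρ_sc(1.788) = 0.159155 · 0.896134 = 0.142624.

Rounded to 5 decimal places: ρ_sc(1.788) ≈ 0.14262.


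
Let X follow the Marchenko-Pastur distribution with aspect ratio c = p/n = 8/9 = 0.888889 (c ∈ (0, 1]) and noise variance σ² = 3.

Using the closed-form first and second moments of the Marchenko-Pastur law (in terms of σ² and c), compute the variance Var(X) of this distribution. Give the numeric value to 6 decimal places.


Recall the MP moments m_1 = E[X] = σ² and m_2 = E[X²] = σ⁴ (1 + c).
m_1 = E[X] = σ² = 3, so m_1² = 9.
m_2 = E[X²] = σ⁴ (1 + c) = 9 · (1 + 0.888889) = 9 · 1.888889 = 17.000000.
(Note m_2 − m_1² simplifies to c · σ⁴ = 0.888889 · 9.)

Var(X) = m_2 − m_1² = 17.000000 − 9 = 8.000000.


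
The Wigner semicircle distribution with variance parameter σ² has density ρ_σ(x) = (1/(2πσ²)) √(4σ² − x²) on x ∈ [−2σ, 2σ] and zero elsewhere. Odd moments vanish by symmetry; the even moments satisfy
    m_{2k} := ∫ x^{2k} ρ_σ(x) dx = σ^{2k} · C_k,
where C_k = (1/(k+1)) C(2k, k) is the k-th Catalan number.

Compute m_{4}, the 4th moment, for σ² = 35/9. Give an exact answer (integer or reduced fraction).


By the scaled semicircle moment identity, m_{2k} = σ^{2k} · C_k with k = 2.
C_2 = (1/(k+1)) · C(2k, k) = (1/3) · C(4, 2) = (1/3) · 6 = 2.
σ^{2k} = (σ²)^k = (35/9)^2 = 1225/81.

Therefore m_{4} = σ^{4} · C_2 = (1225/81) · 2 = 2450/81.


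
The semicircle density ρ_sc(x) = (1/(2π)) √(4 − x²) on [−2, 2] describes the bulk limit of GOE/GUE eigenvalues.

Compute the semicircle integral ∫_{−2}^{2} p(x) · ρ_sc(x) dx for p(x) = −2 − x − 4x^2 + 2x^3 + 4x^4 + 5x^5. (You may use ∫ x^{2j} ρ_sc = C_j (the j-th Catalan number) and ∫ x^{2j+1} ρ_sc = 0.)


Write p(x) = Σ a_i x^i, split into monomials and integrate each against ρ_sc separately.
Using ∫ x^{2j} ρ_sc = C_j = (1/(j+1)) C(2j, j) (Catalan numbers) and ∫ x^{2j+1} ρ_sc = 0 (odd monomials vanish by symmetry):
  i = 0 (even): a_0 · C_{0} = -2 · 1 = -2
  i = 1 (odd): ∫ x^1 ρ_sc = 0 (vanishes)
  i = 2 (even): a_2 · C_{1} = -4 · 1 = -4
  i = 3 (odd): ∫ x^3 ρ_sc = 0 (vanishes)
  i = 4 (even): a_4 · C_{2} = 4 · 2 = 8
  i = 5 (odd): ∫ x^5 ρ_sc = 0 (vanishes)

Summing the contributions: ∫_{−2}^{2} p(x) ρ_sc(x) dx = (-2) + (-4) + 8 = 2.


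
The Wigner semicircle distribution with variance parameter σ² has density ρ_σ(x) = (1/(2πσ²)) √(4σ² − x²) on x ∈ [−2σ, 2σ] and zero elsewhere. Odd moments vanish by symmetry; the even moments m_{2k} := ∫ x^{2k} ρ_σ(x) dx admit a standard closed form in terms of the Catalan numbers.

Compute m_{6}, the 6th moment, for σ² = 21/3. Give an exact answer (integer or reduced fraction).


By the scaled semicircle moment identity, m_{2k} = σ^{2k} · C_k with k = 3.
C_3 = (1/(k+1)) · C(2k, k) = (1/4) · C(6, 3) = (1/4) · 20 = 5.
σ^{2k} = (σ²)^k = (21/3)^3 = 343.

Therefore m_{6} = σ^{6} · C_3 = 343 · 5 = 1715.


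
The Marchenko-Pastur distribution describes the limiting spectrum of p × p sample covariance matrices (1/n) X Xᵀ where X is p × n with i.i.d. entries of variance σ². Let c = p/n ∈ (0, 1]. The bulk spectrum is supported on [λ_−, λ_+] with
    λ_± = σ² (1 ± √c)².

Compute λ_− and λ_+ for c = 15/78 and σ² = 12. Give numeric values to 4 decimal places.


c = 15/78 = 0.192308; √c = 0.438529.
λ_− = σ² (1 − √c)² = 12 · (1 − 0.438529)² = 12 · (0.561471)² = 3.782996.
λ_+ = σ² (1 + √c)² = 12 · (1 + 0.438529)² = 12 · (1.438529)² = 24.832389.

Rounded to 4 decimal places: λ_− ≈ 3.7830, λ_+ ≈ 24.8324.


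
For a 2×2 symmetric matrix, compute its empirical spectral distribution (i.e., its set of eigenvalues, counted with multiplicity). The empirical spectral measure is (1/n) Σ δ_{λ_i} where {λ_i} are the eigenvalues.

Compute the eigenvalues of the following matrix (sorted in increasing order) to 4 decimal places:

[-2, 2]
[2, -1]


Since M is real symmetric, both eigenvalues are real; they are the roots of det(λI − M) = λ² − (tr M) λ + det M.
tr M = -2 + (-1) = -3.
det M = (-2)·(-1) − 2² = 2 − 4 = -2.
Characteristic polynomial: λ² + 3λ − 2 = 0.
Discriminant Δ = (tr M)² − 4·det M = 9 − (-8) = 17; √Δ = 4.123106.
λ = (tr M ± √Δ)/2 = (-3 ± 4.123106)/2, giving (tr M − √Δ)/2 = -3.5616 and (tr M + √Δ)/2 = 0.5616.

Eigenvalues sorted in increasing order: [-3.5616, 0.5616].


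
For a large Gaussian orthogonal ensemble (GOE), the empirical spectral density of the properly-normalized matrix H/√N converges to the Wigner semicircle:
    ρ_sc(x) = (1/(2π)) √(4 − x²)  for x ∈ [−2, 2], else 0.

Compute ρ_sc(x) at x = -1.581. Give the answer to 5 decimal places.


ρ_sc(x) = (1/(2π)) √(4 − x²). With x = -1.581:
  4 − x² = 4 − (-1.581)² = 4 − 2.499561 = 1.500439.
  √(4 − x²) = 1.224924.
  1/(2π) = 0.159155.
  ρ_sc(-1.581) = 0.159155 · 1.224924 = 0.194953.

Rounded to 5 decimal places: ρ_sc(-1.581) ≈ 0.19495.


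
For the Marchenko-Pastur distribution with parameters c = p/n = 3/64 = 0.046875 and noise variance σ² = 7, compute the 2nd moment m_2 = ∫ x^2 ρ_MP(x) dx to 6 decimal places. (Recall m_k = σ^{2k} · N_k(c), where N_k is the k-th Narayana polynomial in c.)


E[X²] = σ⁴ (1 + c) (second MP moment). With σ² = 7 (so σ⁴ = 49) and c = 3/64 = 0.046875: E[X²] = 49 · (1 + 0.046875) = 49 · 1.046875.

So E[X^2] = 51.296875.


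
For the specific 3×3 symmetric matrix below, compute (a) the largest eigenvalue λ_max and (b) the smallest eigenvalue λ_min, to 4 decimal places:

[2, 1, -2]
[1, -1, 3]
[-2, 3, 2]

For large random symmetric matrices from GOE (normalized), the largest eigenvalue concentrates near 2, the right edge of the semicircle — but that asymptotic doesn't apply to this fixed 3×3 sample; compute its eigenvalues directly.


Since M is real symmetric, all three eigenvalues are real; they are the roots of det(λI − M) = λ³ − (tr M) λ² + s λ − det M, where s is the sum of the principal 2×2 minors.
tr M = 2 + (-1) + 2 = 3.
s = (2·(-1) − 1²) + (2·2 − (-2)²) + ((-1)·2 − 3²) = -3 + 0 + (-11) = -14.
det M (expand along row 1) = 2·(-11) − 1·8 + (-2)·1 = -32.
Characteristic polynomial: λ³ − 3λ² − 14λ + 32 = 0.
Substitute λ = y + (tr M)/3 = y + 1.000000 to remove the quadratic term: y³ + p·y + q = 0 with p = s − (tr M)²/3 = -17.000000 and q = −2(tr M)³/27 + (tr M)·s/3 − det M = 16.000000.
Three real roots ⇒ use the trigonometric (Viète) form: r = 2√(−p/3) = 4.760952, φ = arccos(3q/(p·r)) = arccos(-0.593060) = 2.205650 rad.
y_k = r·cos(φ/3 − 2πk/3) for k = 0, 1, 2 gives y = 3.531129, 1.000000, -4.531129.
λ_k = y_k + 1.000000 gives λ = 4.5311, 2.0000, -3.5311 (check: the sum is 3.0000 = tr M).

Hence λ_max = 4.5311 and λ_min = -3.5311.


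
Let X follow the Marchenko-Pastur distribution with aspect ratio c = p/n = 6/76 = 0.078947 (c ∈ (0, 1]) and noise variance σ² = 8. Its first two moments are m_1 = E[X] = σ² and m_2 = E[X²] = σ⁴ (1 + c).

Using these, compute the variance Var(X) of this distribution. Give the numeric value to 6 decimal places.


m_1 = E[X] = σ² = 8, so m_1² = 64.
m_2 = E[X²] = σ⁴ (1 + c) = 64 · (1 + 0.078947) = 64 · 1.078947 = 69.052632.
(Note m_2 − m_1² simplifies to c · σ⁴ = 0.078947 · 64.)

Var(X) = m_2 − m_1² = 69.052632 − 64 = 5.052632.


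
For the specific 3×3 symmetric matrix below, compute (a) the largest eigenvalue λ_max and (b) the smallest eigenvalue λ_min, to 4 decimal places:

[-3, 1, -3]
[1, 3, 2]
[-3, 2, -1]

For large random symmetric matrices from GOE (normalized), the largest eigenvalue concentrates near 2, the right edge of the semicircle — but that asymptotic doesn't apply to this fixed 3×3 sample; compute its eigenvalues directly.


Since M is real symmetric, all three eigenvalues are real; they are the roots of det(λI − M) = λ³ − (tr M) λ² + s λ − det M, where s is the sum of the principal 2×2 minors.
tr M = -3 + 3 + (-1) = -1.
s = ((-3)·3 − 1²) + ((-3)·(-1) − (-3)²) + (3·(-1) − 2²) = -10 + (-6) + (-7) = -23.
det M (expand along row 1) = (-3)·(-7) − 1·5 + (-3)·11 = -17.
Characteristic polynomial: λ³ + λ² − 23λ + 17 = 0.
Substitute λ = y + (tr M)/3 = y − 0.333333 to remove the quadratic term: y³ + p·y + q = 0 with p = s − (tr M)²/3 = -23.333333 and q = −2(tr M)³/27 + (tr M)·s/3 − det M = 24.740741.
Three real roots ⇒ use the trigonometric (Viète) form: r = 2√(−p/3) = 5.577734, φ = arccos(3q/(p·r)) = arccos(-0.570295) = 2.177661 rad.
y_k = r·cos(φ/3 − 2πk/3) for k = 0, 1, 2 gives y = 4.171648, 1.120630, -5.292278.
λ_k = y_k − 0.333333 gives λ = 3.8383, 0.7873, -5.6256 (check: the sum is -1.0000 = tr M).

Hence λ_max = 3.8383 and λ_min = -5.6256.


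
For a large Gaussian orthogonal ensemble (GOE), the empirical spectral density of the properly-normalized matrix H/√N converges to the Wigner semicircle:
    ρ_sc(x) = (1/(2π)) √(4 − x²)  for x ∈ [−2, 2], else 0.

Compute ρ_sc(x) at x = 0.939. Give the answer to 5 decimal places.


ρ_sc(x) = (1/(2π)) √(4 − x²). With x = 0.939:
  4 − x² = 4 − (0.939)² = 4 − 0.881721 = 3.118279.
  √(4 − x²) = 1.765865.
  1/(2π) = 0.159155.
  ρ_sc(0.939) = 0.159155 · 1.765865 = 0.281046.

Rounded to 5 decimal places: ρ_sc(0.939) ≈ 0.28105.


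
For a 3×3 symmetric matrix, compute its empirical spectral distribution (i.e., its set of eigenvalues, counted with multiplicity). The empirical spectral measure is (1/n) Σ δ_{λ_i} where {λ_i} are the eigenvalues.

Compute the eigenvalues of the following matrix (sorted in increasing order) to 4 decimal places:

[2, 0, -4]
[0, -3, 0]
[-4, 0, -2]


Since M is real symmetric, all three eigenvalues are real; they are the roots of det(λI − M) = λ³ − (tr M) λ² + s λ − det M, where s is the sum of the principal 2×2 minors.
tr M = 2 + (-3) + (-2) = -3.
s = (2·(-3) − 0²) + (2·(-2) − (-4)²) + ((-3)·(-2) − 0²) = -6 + (-20) + 6 = -20.
det M (expand along row 1) = 2·6 − 0·0 + (-4)·(-12) = 60.
Characteristic polynomial: λ³ + 3λ² − 20λ − 60 = 0.
Substitute λ = y + (tr M)/3 = y − 1.000000 to remove the quadratic term: y³ + p·y + q = 0 with p = s − (tr M)²/3 = -23.000000 and q = −2(tr M)³/27 + (tr M)·s/3 − det M = -38.000000.
Three real roots ⇒ use the trigonometric (Viète) form: r = 2√(−p/3) = 5.537749, φ = arccos(3q/(p·r)) = arccos(0.895043) = 0.462270 rad.
y_k = r·cos(φ/3 − 2πk/3) for k = 0, 1, 2 gives y = 5.472136, -2.000000, -3.472136.
λ_k = y_k − 1.000000 gives λ = 4.4721, -3.0000, -4.4721 (check: the sum is -3.0000 = tr M).

Eigenvalues sorted in increasing order: [-4.4721, -3.0000, 4.4721].


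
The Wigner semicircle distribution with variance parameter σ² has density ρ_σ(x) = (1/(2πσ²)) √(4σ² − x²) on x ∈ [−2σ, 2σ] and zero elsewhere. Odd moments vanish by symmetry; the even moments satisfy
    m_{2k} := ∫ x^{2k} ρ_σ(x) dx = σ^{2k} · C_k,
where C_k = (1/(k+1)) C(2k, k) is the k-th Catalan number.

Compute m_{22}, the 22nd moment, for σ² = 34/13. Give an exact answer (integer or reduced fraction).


By the scaled semicircle moment identity, m_{2k} = σ^{2k} · C_k with k = 11.
C_11 = (1/(k+1)) · C(2k, k) = (1/12) · C(22, 11) = (1/12) · 705432 = 58786.
σ^{2k} = (σ²)^k = (34/13)^11 = 70188843638032384/1792160394037.

Therefore m_{22} = σ^{22} · C_11 = (70188843638032384/1792160394037) · 58786 = 317393950931182440448/137858491849.


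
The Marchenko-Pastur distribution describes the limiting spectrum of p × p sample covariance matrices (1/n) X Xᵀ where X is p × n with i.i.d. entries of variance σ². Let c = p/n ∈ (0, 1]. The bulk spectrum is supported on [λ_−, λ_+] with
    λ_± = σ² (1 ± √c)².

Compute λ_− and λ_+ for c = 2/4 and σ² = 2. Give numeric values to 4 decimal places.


c = 2/4 = 0.500000; √c = 0.707107.
λ_− = σ² (1 − √c)² = 2 · (1 − 0.707107)² = 2 · (0.292893)² = 0.171573.
λ_+ = σ² (1 + √c)² = 2 · (1 + 0.707107)² = 2 · (1.707107)² = 5.828427.

Rounded to 4 decimal places: λ_− ≈ 0.1716, λ_+ ≈ 5.8284.


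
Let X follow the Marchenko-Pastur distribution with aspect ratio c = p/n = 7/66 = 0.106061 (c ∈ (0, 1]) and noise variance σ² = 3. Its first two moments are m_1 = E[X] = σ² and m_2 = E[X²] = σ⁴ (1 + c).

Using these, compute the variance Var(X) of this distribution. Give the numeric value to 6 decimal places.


m_1 = E[X] = σ² = 3, so m_1² = 9.
m_2 = E[X²] = σ⁴ (1 + c) = 9 · (1 + 0.106061) = 9 · 1.106061 = 9.954545.
(Note m_2 − m_1² simplifies to c · σ⁴ = 0.106061 · 9.)

Var(X) = m_2 − m_1² = 9.954545 − 9 = 0.954545.


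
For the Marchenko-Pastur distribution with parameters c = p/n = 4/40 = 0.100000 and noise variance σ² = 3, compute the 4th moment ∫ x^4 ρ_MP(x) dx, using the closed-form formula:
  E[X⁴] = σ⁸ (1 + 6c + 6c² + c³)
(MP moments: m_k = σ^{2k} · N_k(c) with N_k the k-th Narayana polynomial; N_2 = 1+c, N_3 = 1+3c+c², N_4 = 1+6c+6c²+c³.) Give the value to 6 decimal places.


E[X⁴] = σ⁸ (1 + 6c + 6c² + c³) (fourth MP moment). With σ² = 3 (so σ⁸ = 81) and c = 4/40 = 0.100000: E[X⁴] = 81 · (1 + 6·0.100000 + 6·(0.100000)² + (0.100000)³) = 81 · 1.661000.

So E[X^4] = 134.541000.


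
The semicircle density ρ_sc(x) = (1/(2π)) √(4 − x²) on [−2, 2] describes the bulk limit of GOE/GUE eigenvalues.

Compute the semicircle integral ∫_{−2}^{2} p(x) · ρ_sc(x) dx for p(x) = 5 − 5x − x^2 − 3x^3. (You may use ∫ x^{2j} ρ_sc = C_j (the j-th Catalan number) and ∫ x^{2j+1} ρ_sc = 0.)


Write p(x) = Σ a_i x^i, split into monomials and integrate each against ρ_sc separately.
Using ∫ x^{2j} ρ_sc = C_j = (1/(j+1)) C(2j, j) (Catalan numbers) and ∫ x^{2j+1} ρ_sc = 0 (odd monomials vanish by symmetry):
  i = 0 (even): a_0 · C_{0} = 5 · 1 = 5
  i = 1 (odd): ∫ x^1 ρ_sc = 0 (vanishes)
  i = 2 (even): a_2 · C_{1} = -1 · 1 = -1
  i = 3 (odd): ∫ x^3 ρ_sc = 0 (vanishes)

Summing the contributions: ∫_{−2}^{2} p(x) ρ_sc(x) dx = 5 + (-1) = 4.


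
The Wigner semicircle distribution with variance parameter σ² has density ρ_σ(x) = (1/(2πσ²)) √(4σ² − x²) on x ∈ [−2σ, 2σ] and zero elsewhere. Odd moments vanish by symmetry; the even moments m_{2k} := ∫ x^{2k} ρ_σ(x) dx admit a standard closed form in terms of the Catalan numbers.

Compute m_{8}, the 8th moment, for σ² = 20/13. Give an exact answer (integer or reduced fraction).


By the scaled semicircle moment identity, m_{2k} = σ^{2k} · C_k with k = 4.
C_4 = (1/(k+1)) · C(2k, k) = (1/5) · C(8, 4) = (1/5) · 70 = 14.
σ^{2k} = (σ²)^k = (20/13)^4 = 160000/28561.

Therefore m_{8} = σ^{8} · C_4 = (160000/28561) · 14 = 2240000/28561.


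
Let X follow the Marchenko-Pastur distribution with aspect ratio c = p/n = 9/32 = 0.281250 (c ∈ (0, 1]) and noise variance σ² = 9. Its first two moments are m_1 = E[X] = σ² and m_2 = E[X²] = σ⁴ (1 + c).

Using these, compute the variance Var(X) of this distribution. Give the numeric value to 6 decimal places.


m_1 = E[X] = σ² = 9, so m_1² = 81.
m_2 = E[X²] = σ⁴ (1 + c) = 81 · (1 + 0.281250) = 81 · 1.281250 = 103.781250.
(Note m_2 − m_1² simplifies to c · σ⁴ = 0.281250 · 81.)

Var(X) = m_2 − m_1² = 103.781250 − 81 = 22.781250.


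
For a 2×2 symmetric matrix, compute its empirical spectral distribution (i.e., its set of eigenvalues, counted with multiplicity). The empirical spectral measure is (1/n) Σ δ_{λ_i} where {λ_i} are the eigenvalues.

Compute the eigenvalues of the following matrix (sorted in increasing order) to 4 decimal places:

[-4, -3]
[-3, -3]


Since M is real symmetric, both eigenvalues are real; they are the roots of det(λI − M) = λ² − (tr M) λ + det M.
tr M = -4 + (-3) = -7.
det M = (-4)·(-3) − (-3)² = 12 − 9 = 3.
Characteristic polynomial: λ² + 7λ + 3 = 0.
Discriminant Δ = (tr M)² − 4·det M = 49 − 12 = 37; √Δ = 6.082763.
λ = (tr M ± √Δ)/2 = (-7 ± 6.082763)/2, giving (tr M − √Δ)/2 = -6.5414 and (tr M + √Δ)/2 = -0.4586.

Eigenvalues sorted in increasing order: [-6.5414, -0.4586].


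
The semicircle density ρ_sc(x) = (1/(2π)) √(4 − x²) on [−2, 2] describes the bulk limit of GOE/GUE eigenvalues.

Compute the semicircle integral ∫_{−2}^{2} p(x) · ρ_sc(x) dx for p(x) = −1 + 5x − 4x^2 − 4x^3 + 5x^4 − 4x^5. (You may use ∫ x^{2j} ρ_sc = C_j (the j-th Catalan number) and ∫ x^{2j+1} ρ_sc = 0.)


Write p(x) = Σ a_i x^i, split into monomials and integrate each against ρ_sc separately.
Using ∫ x^{2j} ρ_sc = C_j = (1/(j+1)) C(2j, j) (Catalan numbers) and ∫ x^{2j+1} ρ_sc = 0 (odd monomials vanish by symmetry):
  i = 0 (even): a_0 · C_{0} = -1 · 1 = -1
  i = 1 (odd): ∫ x^1 ρ_sc = 0 (vanishes)
  i = 2 (even): a_2 · C_{1} = -4 · 1 = -4
  i = 3 (odd): ∫ x^3 ρ_sc = 0 (vanishes)
  i = 4 (even): a_4 · C_{2} = 5 · 2 = 10
  i = 5 (odd): ∫ x^5 ρ_sc = 0 (vanishes)

Summing the contributions: ∫_{−2}^{2} p(x) ρ_sc(x) dx = (-1) + (-4) + 10 = 5.


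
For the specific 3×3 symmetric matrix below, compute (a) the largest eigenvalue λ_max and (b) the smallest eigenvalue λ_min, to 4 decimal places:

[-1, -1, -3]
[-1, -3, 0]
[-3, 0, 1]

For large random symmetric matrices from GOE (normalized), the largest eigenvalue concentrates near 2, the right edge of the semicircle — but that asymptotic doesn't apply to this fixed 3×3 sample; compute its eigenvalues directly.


Since M is real symmetric, all three eigenvalues are real; they are the roots of det(λI − M) = λ³ − (tr M) λ² + s λ − det M, where s is the sum of the principal 2×2 minors.
tr M = -1 + (-3) + 1 = -3.
s = ((-1)·(-3) − (-1)²) + ((-1)·1 − (-3)²) + ((-3)·1 − 0²) = 2 + (-10) + (-3) = -11.
det M (expand along row 1) = (-1)·(-3) − (-1)·(-1) + (-3)·(-9) = 29.
Characteristic polynomial: λ³ + 3λ² − 11λ − 29 = 0.
Substitute λ = y + (tr M)/3 = y − 1.000000 to remove the quadratic term: y³ + p·y + q = 0 with p = s − (tr M)²/3 = -14.000000 and q = −2(tr M)³/27 + (tr M)·s/3 − det M = -16.000000.
Three real roots ⇒ use the trigonometric (Viète) form: r = 2√(−p/3) = 4.320494, φ = arccos(3q/(p·r)) = arccos(0.793560) = 0.654159 rad.
y_k = r·cos(φ/3 − 2πk/3) for k = 0, 1, 2 gives y = 4.218187, -1.299664, -2.918523.
λ_k = y_k − 1.000000 gives λ = 3.2182, -2.2997, -3.9185 (check: the sum is -3.0000 = tr M).

Hence λ_max = 3.2182 and λ_min = -3.9185.


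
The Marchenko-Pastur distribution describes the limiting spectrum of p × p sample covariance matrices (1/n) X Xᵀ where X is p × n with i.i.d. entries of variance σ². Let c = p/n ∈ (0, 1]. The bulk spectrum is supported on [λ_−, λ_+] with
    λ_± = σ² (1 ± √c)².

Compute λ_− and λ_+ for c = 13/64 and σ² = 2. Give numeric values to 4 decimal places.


c = 13/64 = 0.203125; √c = 0.450694.
λ_− = σ² (1 − √c)² = 2 · (1 − 0.450694)² = 2 · (0.549306)² = 0.603474.
λ_+ = σ² (1 + √c)² = 2 · (1 + 0.450694)² = 2 · (1.450694)² = 4.209026.

Rounded to 4 decimal places: λ_− ≈ 0.6035, λ_+ ≈ 4.2090.


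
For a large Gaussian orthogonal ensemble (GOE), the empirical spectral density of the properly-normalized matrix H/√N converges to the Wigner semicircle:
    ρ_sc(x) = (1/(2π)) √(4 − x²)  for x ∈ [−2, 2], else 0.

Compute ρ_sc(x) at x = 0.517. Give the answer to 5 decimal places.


ρ_sc(x) = (1/(2π)) √(4 − x²). With x = 0.517:
  4 − x² = 4 − (0.517)² = 4 − 0.267289 = 3.732711.
  √(4 − x²) = 1.932023.
  1/(2π) = 0.159155.
  ρ_sc(0.517) = 0.159155 · 1.932023 = 0.307491.

Rounded to 5 decimal places: ρ_sc(0.517) ≈ 0.30749.


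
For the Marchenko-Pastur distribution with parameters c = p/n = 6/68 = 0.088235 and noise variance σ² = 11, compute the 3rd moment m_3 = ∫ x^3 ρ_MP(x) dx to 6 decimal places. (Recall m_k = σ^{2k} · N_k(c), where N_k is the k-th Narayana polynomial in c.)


E[X³] = σ⁶ (1 + 3c + c²) (third MP moment). With σ² = 11 (so σ⁶ = 1331) and c = 6/68 = 0.088235: E[X³] = 1331 · (1 + 3·0.088235 + (0.088235)²) = 1331 · 1.272491.

So E[X^3] = 1693.685986.
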